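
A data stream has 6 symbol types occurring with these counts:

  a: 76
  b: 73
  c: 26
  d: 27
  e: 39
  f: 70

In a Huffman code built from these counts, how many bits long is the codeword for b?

2

Build the tree from the bottom:
combine c(26), d(27) → 53
combine e(39), 53 → 92
combine f(70), b(73) → 143
combine a(76), 92 → 168
combine 143, 168 → 311
The subtree containing b is merged 2 times, so code length = 2.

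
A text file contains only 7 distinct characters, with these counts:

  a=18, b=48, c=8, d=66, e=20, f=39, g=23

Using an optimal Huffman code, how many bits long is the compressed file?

Greedily combine the two least-frequent nodes:
combine c(8), a(18) → 26
combine e(20), g(23) → 43
combine 26, f(39) → 65
combine 43, b(48) → 91
combine 65, d(66) → 131
combine 91, 131 → 222
Total encoded bits = sum of merged weights = 26 + 43 + 65 + 91 + 131 + 222 = 578.

578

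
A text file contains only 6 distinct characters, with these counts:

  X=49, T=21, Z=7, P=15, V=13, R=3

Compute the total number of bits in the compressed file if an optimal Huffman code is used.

Merge the two smallest weights repeatedly:
combine R(3), Z(7) → 10
combine 10, V(13) → 23
combine P(15), T(21) → 36
combine 23, 36 → 59
combine X(49), 59 → 108
Each symbol's bit-cost is frequency × depth; summing gives 236 bits (equivalently 10 + 23 + 36 + 59 + 108).

236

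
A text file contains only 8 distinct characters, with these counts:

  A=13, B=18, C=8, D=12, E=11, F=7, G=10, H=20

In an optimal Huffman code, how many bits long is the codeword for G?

Build the tree from the bottom:
merge F(7) and C(8): 15
merge G(10) and E(11): 21
merge D(12) and A(13): 25
merge 15 and B(18): 33
merge H(20) and 21: 41
merge 25 and 33: 58
merge 41 and 58: 99
G's leaf is at depth 3, giving a 3-bit codeword.

3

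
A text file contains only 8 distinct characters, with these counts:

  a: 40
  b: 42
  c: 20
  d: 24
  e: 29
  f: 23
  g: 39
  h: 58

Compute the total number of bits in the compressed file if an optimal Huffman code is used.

Greedily combine the two least-frequent nodes:
merge c(20) and f(23): 43
merge d(24) and e(29): 53
merge g(39) and a(40): 79
merge b(42) and 43: 85
merge 53 and h(58): 111
merge 79 and 85: 164
merge 111 and 164: 275
Total encoded bits = sum of merged weights = 43 + 53 + 79 + 85 + 111 + 164 + 275 = 810.

810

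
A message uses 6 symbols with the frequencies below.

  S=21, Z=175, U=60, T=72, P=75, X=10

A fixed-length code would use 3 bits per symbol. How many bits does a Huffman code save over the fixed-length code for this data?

Fixed-length: 3 bits × 413 symbols = 1239 bits.
Huffman merges:
merge X(10) and S(21): 31
merge 31 and U(60): 91
merge T(72) and P(75): 147
merge 91 and 147: 238
merge Z(175) and 238: 413
Huffman total = 31 + 91 + 147 + 238 + 413 = 920 bits.
Saving = 1239 − 920 = 319 bits.

319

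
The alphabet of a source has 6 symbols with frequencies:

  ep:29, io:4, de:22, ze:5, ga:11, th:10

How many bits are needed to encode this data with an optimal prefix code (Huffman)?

190

Greedily combine the two least-frequent nodes:
combine io(4), ze(5) → 9
combine 9, th(10) → 19
combine ga(11), 19 → 30
combine de(22), ep(29) → 51
combine 30, 51 → 81
The encoded length is the sum of every internal node's weight: 9 + 19 + 30 + 51 + 81 = 190 bits.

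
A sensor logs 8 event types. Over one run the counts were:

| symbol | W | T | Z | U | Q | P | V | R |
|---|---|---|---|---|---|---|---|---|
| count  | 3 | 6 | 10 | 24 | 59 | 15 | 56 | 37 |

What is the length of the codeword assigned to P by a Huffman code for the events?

4

Repeatedly merge the two smallest:
combine W(3), T(6) → 9
combine 9, Z(10) → 19
combine P(15), 19 → 34
combine U(24), 34 → 58
combine R(37), V(56) → 93
combine 58, Q(59) → 117
combine 93, 117 → 210
P sits 4 levels below the root, so its codeword is 4 bits.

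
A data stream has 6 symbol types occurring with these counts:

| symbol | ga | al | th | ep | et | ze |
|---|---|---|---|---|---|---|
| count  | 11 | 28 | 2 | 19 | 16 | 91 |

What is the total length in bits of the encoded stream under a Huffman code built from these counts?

Build the Huffman tree bottom-up:
th(2) + ga(11) → 13
13 + et(16) → 29
ep(19) + al(28) → 47
29 + 47 → 76
76 + ze(91) → 167
Total encoded bits = sum of merged weights = 13 + 29 + 47 + 76 + 167 = 332.

332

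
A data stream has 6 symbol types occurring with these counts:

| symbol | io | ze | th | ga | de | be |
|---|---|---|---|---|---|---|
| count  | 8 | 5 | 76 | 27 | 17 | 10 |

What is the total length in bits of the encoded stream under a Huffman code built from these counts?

Build the Huffman tree bottom-up:
ze(5) + io(8) → 13
be(10) + 13 → 23
de(17) + 23 → 40
ga(27) + 40 → 67
67 + th(76) → 143
The encoded length is the sum of every internal node's weight: 13 + 23 + 40 + 67 + 143 = 286 bits.

286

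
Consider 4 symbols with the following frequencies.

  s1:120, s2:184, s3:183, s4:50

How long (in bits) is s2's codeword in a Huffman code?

1

Huffman merges, smallest pair first:
combine s4(50), s1(120) → 170
combine 170, s3(183) → 353
combine s2(184), 353 → 537
s2 sits one level below the root: a 1-bit codeword.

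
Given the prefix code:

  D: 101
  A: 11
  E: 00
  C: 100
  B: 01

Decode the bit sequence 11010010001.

ABECB

Read left to right; each codeword is recognised as soon as it completes (prefix code):
  11→A | 01→B | 00→E | 100→C | 01→B
Decoded message: ABECB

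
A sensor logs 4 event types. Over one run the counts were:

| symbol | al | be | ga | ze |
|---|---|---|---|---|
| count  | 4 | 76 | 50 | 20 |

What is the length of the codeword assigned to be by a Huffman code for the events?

1

Huffman merges, smallest pair first:
combine al(4), ze(20) → 24
combine 24, ga(50) → 74
combine 74, be(76) → 150
be is a child of the root — depth 1, so its codeword is a single bit.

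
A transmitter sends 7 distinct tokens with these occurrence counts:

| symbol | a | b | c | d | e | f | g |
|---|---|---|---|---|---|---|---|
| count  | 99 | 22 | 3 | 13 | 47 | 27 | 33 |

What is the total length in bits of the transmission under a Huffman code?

588

Greedily combine the two least-frequent nodes:
merge c(3) and d(13): 16
merge 16 and b(22): 38
merge f(27) and g(33): 60
merge 38 and e(47): 85
merge 60 and 85: 145
merge a(99) and 145: 244
Each symbol's bit-cost is frequency × depth; summing gives 588 bits (equivalently 16 + 38 + 60 + 85 + 145 + 244).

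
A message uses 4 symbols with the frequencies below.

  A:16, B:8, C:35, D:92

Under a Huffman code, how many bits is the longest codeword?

3

Merge the two lowest-weight nodes at each step:
B(8) + A(16) → 24
24 + C(35) → 59
59 + D(92) → 151
The rarest symbols sit at the bottom; the longest codeword is 3 bits.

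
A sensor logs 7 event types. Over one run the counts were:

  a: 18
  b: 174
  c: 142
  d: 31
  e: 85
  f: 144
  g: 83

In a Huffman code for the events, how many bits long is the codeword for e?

Build the tree from the bottom:
merge a(18) and d(31): 49
merge 49 and g(83): 132
merge e(85) and 132: 217
merge c(142) and f(144): 286
merge b(174) and 217: 391
merge 286 and 391: 677
e's leaf is at depth 3, giving a 3-bit codeword.

3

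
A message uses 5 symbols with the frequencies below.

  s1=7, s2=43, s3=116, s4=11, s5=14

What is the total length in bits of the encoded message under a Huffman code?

316

Build the Huffman tree bottom-up:
s1(7) + s4(11) → 18
s5(14) + 18 → 32
32 + s2(43) → 75
75 + s3(116) → 191
Total encoded bits = sum of merged weights = 18 + 32 + 75 + 191 = 316.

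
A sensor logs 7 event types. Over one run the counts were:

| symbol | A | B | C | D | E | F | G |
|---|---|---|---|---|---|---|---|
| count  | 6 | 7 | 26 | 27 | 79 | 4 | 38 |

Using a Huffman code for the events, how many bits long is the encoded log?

430

Merge the two smallest weights repeatedly:
combine F(4), A(6) → 10
combine B(7), 10 → 17
combine 17, C(26) → 43
combine D(27), G(38) → 65
combine 43, 65 → 108
combine E(79), 108 → 187
Each symbol's bit-cost is frequency × depth; summing gives 430 bits (equivalently 10 + 17 + 43 + 65 + 108 + 187).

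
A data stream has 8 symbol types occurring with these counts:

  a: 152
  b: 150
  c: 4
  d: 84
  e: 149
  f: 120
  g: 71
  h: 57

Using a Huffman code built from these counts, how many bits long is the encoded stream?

Merge the two smallest weights repeatedly:
combine c(4), h(57) → 61
combine 61, g(71) → 132
combine d(84), f(120) → 204
combine 132, e(149) → 281
combine b(150), a(152) → 302
combine 204, 281 → 485
combine 302, 485 → 787
The encoded length is the sum of every internal node's weight: 61 + 132 + 204 + 281 + 302 + 485 + 787 = 2252 bits.

2252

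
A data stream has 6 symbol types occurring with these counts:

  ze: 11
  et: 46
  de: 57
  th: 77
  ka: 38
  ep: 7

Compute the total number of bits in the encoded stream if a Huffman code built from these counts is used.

Greedily combine the two least-frequent nodes:
merge ep(7) and ze(11): 18
merge 18 and ka(38): 56
merge et(46) and 56: 102
merge de(57) and th(77): 134
merge 102 and 134: 236
Total encoded bits = sum of merged weights = 18 + 56 + 102 + 134 + 236 = 546.

546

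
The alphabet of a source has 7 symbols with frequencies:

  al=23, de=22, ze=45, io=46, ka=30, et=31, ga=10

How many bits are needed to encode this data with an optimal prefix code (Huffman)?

562

Greedily combine the two least-frequent nodes:
merge ga(10) and de(22): 32
merge al(23) and ka(30): 53
merge et(31) and 32: 63
merge ze(45) and io(46): 91
merge 53 and 63: 116
merge 91 and 116: 207
Total encoded bits = sum of merged weights = 32 + 53 + 63 + 91 + 116 + 207 = 562.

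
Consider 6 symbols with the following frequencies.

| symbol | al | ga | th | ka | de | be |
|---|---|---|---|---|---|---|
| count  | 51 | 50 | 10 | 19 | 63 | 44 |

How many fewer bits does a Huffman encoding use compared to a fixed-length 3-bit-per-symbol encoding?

Fixed-length: 3 bits × 237 symbols = 711 bits.
Huffman merges:
merge th(10) and ka(19): 29
merge 29 and be(44): 73
merge ga(50) and al(51): 101
merge de(63) and 73: 136
merge 101 and 136: 237
Huffman total = 29 + 73 + 101 + 136 + 237 = 576 bits.
Saving = 711 − 576 = 135 bits.

135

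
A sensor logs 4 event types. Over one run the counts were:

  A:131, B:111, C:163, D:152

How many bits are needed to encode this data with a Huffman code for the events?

1114

Build the Huffman tree bottom-up:
combine B(111), A(131) → 242
combine D(152), C(163) → 315
combine 242, 315 → 557
The encoded length is the sum of every internal node's weight: 242 + 315 + 557 = 1114 bits.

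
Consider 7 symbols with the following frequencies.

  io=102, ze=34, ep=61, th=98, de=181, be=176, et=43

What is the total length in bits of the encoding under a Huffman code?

1805

Merge the two smallest weights repeatedly:
merge ze(34) and et(43): 77
merge ep(61) and 77: 138
merge th(98) and io(102): 200
merge 138 and be(176): 314
merge de(181) and 200: 381
merge 314 and 381: 695
Total encoded bits = sum of merged weights = 77 + 138 + 200 + 314 + 381 + 695 = 1805.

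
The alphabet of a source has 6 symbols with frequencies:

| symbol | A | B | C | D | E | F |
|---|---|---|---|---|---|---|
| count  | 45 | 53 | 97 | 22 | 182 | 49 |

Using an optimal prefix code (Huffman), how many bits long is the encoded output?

Build the Huffman tree bottom-up:
D(22) + A(45) → 67
F(49) + B(53) → 102
67 + C(97) → 164
102 + 164 → 266
E(182) + 266 → 448
The encoded length is the sum of every internal node's weight: 67 + 102 + 164 + 266 + 448 = 1047 bits.

1047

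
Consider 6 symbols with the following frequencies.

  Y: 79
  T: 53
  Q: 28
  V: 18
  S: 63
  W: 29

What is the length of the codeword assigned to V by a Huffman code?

4

Huffman merges, smallest pair first:
V(18) + Q(28) → 46
W(29) + 46 → 75
T(53) + S(63) → 116
75 + Y(79) → 154
116 + 154 → 270
V's leaf is at depth 4, giving a 4-bit codeword.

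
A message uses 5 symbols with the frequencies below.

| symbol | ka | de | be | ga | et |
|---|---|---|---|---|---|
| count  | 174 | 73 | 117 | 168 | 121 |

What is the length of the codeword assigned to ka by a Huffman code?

Huffman merges, smallest pair first:
de(73) + be(117) → 190
et(121) + ga(168) → 289
ka(174) + 190 → 364
289 + 364 → 653
The subtree containing ka is merged 2 times, so code length = 2.

2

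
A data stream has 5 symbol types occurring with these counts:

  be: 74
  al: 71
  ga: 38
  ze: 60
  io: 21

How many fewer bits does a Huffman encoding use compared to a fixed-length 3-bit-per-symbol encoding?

Fixed-length: 3 bits × 264 symbols = 792 bits.
Huffman merges:
combine io(21), ga(38) → 59
combine 59, ze(60) → 119
combine al(71), be(74) → 145
combine 119, 145 → 264
Huffman total = 59 + 119 + 145 + 264 = 587 bits.
Saving = 792 − 587 = 205 bits.

205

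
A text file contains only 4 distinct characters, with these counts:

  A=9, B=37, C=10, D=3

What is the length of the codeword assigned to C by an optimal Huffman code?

2

Build the tree from the bottom:
combine D(3), A(9) → 12
combine C(10), 12 → 22
combine 22, B(37) → 59
C's leaf is at depth 2, giving a 2-bit codeword.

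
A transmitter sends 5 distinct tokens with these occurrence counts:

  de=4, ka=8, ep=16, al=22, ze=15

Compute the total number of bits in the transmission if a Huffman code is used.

Merge the two smallest weights repeatedly:
merge de(4) and ka(8): 12
merge 12 and ze(15): 27
merge ep(16) and al(22): 38
merge 27 and 38: 65
Each symbol's bit-cost is frequency × depth; summing gives 142 bits (equivalently 12 + 27 + 38 + 65).

142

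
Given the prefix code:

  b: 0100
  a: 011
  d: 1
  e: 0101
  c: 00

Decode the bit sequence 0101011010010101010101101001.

Read left to right; each codeword is recognised as soon as it completes (prefix code):
  0101→e | 011→a | 0100→b | 1→d | 0101→e | 0101→e | 011→a | 0100→b | 1→d
Decoded message: eabdeeabd

eabdeeabd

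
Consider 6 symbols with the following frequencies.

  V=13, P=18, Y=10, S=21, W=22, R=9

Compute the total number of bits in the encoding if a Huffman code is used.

236

Merge the two smallest weights repeatedly:
R(9) + Y(10) → 19
V(13) + P(18) → 31
19 + S(21) → 40
W(22) + 31 → 53
40 + 53 → 93
Total encoded bits = sum of merged weights = 19 + 31 + 40 + 53 + 93 = 236.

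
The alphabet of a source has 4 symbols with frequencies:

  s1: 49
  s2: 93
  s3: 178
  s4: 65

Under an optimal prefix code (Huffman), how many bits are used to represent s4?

3

Repeatedly merge the two smallest:
combine s1(49), s4(65) → 114
combine s2(93), 114 → 207
combine s3(178), 207 → 385
s4 sits 3 levels below the root, so its codeword is 3 bits.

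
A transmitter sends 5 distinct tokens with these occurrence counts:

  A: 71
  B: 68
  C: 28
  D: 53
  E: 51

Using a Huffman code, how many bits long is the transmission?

Merge the two smallest weights repeatedly:
combine C(28), E(51) → 79
combine D(53), B(68) → 121
combine A(71), 79 → 150
combine 121, 150 → 271
Total encoded bits = sum of merged weights = 79 + 121 + 150 + 271 = 621.

621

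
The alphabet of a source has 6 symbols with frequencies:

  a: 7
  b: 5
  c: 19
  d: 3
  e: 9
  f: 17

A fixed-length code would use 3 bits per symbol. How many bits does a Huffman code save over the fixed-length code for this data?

37

Fixed-length: 3 bits × 60 symbols = 180 bits.
Huffman merges:
combine d(3), b(5) → 8
combine a(7), 8 → 15
combine e(9), 15 → 24
combine f(17), c(19) → 36
combine 24, 36 → 60
Huffman total = 8 + 15 + 24 + 36 + 60 = 143 bits.
Saving = 180 − 143 = 37 bits.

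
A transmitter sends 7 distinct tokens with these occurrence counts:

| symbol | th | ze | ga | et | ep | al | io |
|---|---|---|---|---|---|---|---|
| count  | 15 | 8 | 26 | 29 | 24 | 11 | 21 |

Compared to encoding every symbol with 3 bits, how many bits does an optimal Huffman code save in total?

36

Fixed-length: 3 bits × 134 symbols = 402 bits.
Huffman merges:
combine ze(8), al(11) → 19
combine th(15), 19 → 34
combine io(21), ep(24) → 45
combine ga(26), et(29) → 55
combine 34, 45 → 79
combine 55, 79 → 134
Huffman total = 19 + 34 + 45 + 55 + 79 + 134 = 366 bits.
Saving = 402 − 366 = 36 bits.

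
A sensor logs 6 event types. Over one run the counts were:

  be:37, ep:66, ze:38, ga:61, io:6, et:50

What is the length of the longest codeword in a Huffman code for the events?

Merge the two lowest-weight nodes at each step:
io(6) + be(37) → 43
ze(38) + 43 → 81
et(50) + ga(61) → 111
ep(66) + 81 → 147
111 + 147 → 258
The rarest symbols sit at the bottom; the longest codeword is 4 bits.

4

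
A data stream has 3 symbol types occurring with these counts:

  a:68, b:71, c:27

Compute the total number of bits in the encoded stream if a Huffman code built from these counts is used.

Build the Huffman tree bottom-up:
merge c(27) and a(68): 95
merge b(71) and 95: 166
The encoded length is the sum of every internal node's weight: 95 + 166 = 261 bits.

261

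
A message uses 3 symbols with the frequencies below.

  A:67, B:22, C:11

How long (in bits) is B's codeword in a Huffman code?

Build the tree from the bottom:
C(11) + B(22) → 33
33 + A(67) → 100
The subtree containing B is merged 2 times, so code length = 2.

2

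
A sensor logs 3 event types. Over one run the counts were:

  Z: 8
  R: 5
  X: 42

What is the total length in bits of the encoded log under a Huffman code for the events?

Build the Huffman tree bottom-up:
R(5) + Z(8) → 13
13 + X(42) → 55
Each symbol's bit-cost is frequency × depth; summing gives 68 bits (equivalently 13 + 55).

68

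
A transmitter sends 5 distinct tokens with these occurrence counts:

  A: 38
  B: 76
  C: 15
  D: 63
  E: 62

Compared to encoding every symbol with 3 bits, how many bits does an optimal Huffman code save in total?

Fixed-length: 3 bits × 254 symbols = 762 bits.
Huffman merges:
C(15) + A(38) → 53
53 + E(62) → 115
D(63) + B(76) → 139
115 + 139 → 254
Huffman total = 53 + 115 + 139 + 254 = 561 bits.
Saving = 762 − 561 = 201 bits.

201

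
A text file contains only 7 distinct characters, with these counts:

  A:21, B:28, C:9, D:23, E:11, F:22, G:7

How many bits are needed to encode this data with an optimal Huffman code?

Greedily combine the two least-frequent nodes:
merge G(7) and C(9): 16
merge E(11) and 16: 27
merge A(21) and F(22): 43
merge D(23) and 27: 50
merge B(28) and 43: 71
merge 50 and 71: 121
Each symbol's bit-cost is frequency × depth; summing gives 328 bits (equivalently 16 + 27 + 43 + 50 + 71 + 121).

328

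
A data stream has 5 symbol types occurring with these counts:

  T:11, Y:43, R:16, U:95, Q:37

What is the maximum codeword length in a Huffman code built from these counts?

Merge the two lowest-weight nodes at each step:
combine T(11), R(16) → 27
combine 27, Q(37) → 64
combine Y(43), 64 → 107
combine U(95), 107 → 202
Maximum depth reached is 4.

4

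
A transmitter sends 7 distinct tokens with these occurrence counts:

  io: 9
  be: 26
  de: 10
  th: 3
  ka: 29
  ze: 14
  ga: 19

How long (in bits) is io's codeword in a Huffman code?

Build the tree from the bottom:
th(3) + io(9) → 12
de(10) + 12 → 22
ze(14) + ga(19) → 33
22 + be(26) → 48
ka(29) + 33 → 62
48 + 62 → 110
The subtree containing io is merged 4 times, so code length = 4.

4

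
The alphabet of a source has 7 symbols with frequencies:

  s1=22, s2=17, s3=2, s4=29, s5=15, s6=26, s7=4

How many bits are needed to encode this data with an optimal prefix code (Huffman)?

Greedily combine the two least-frequent nodes:
combine s3(2), s7(4) → 6
combine 6, s5(15) → 21
combine s2(17), 21 → 38
combine s1(22), s6(26) → 48
combine s4(29), 38 → 67
combine 48, 67 → 115
The encoded length is the sum of every internal node's weight: 6 + 21 + 38 + 48 + 67 + 115 = 295 bits.

295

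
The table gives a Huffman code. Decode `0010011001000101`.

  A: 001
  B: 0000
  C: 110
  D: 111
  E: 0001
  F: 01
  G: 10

AAGFEF

Read left to right; each codeword is recognised as soon as it completes (prefix code):
  001→A | 001→A | 10→G | 01→F | 0001→E | 01→F
Decoded message: AAGFEF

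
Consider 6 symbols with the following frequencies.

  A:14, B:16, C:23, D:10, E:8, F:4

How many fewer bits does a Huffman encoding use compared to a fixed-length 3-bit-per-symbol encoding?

Fixed-length: 3 bits × 75 symbols = 225 bits.
Huffman merges:
merge F(4) and E(8): 12
merge D(10) and 12: 22
merge A(14) and B(16): 30
merge 22 and C(23): 45
merge 30 and 45: 75
Huffman total = 12 + 22 + 30 + 45 + 75 = 184 bits.
Saving = 225 − 184 = 41 bits.

41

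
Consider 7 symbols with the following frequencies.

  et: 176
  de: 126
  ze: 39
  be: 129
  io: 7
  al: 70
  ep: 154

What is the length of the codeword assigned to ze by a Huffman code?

5

Huffman merges, smallest pair first:
combine io(7), ze(39) → 46
combine 46, al(70) → 116
combine 116, de(126) → 242
combine be(129), ep(154) → 283
combine et(176), 242 → 418
combine 283, 418 → 701
The subtree containing ze is merged 5 times, so code length = 5.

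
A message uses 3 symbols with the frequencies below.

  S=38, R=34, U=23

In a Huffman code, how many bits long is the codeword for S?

1

Huffman merges, smallest pair first:
U(23) + R(34) → 57
S(38) + 57 → 95
S sits one level below the root: a 1-bit codeword.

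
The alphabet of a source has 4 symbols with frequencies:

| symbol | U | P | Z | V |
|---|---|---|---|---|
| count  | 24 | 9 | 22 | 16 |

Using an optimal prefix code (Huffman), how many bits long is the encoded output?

142

Build the Huffman tree bottom-up:
P(9) + V(16) → 25
Z(22) + U(24) → 46
25 + 46 → 71
The encoded length is the sum of every internal node's weight: 25 + 46 + 71 = 142 bits.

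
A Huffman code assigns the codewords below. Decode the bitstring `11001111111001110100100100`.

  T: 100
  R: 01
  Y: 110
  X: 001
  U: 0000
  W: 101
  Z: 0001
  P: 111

Read left to right; each codeword is recognised as soon as it completes (prefix code):
  110→Y | 01→R | 111→P | 111→P | 001→X | 110→Y | 100→T | 100→T | 100→T
Decoded message: YRPPXYTTT

YRPPXYTTT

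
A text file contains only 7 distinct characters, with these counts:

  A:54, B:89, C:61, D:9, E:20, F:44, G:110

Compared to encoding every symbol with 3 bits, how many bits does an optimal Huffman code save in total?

170

Fixed-length: 3 bits × 387 symbols = 1161 bits.
Huffman merges:
D(9) + E(20) → 29
29 + F(44) → 73
A(54) + C(61) → 115
73 + B(89) → 162
G(110) + 115 → 225
162 + 225 → 387
Huffman total = 29 + 73 + 115 + 162 + 225 + 387 = 991 bits.
Saving = 1161 − 991 = 170 bits.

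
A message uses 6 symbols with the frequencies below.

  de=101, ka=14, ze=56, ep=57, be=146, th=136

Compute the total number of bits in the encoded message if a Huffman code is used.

1217

Merge the two smallest weights repeatedly:
ka(14) + ze(56) → 70
ep(57) + 70 → 127
de(101) + 127 → 228
th(136) + be(146) → 282
228 + 282 → 510
Total encoded bits = sum of merged weights = 70 + 127 + 228 + 282 + 510 = 1217.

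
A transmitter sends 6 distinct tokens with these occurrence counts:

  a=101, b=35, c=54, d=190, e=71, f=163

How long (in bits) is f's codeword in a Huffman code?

Build the tree from the bottom:
combine b(35), c(54) → 89
combine e(71), 89 → 160
combine a(101), 160 → 261
combine f(163), d(190) → 353
combine 261, 353 → 614
The subtree containing f is merged 2 times, so code length = 2.

2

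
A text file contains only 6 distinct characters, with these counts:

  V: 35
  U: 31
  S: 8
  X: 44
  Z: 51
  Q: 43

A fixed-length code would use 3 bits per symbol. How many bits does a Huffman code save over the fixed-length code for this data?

99

Fixed-length: 3 bits × 212 symbols = 636 bits.
Huffman merges:
S(8) + U(31) → 39
V(35) + 39 → 74
Q(43) + X(44) → 87
Z(51) + 74 → 125
87 + 125 → 212
Huffman total = 39 + 74 + 87 + 125 + 212 = 537 bits.
Saving = 636 − 537 = 99 bits.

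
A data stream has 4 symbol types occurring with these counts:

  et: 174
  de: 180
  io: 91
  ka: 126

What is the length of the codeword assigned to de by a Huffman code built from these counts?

2

Repeatedly merge the two smallest:
io(91) + ka(126) → 217
et(174) + de(180) → 354
217 + 354 → 571
The subtree containing de is merged 2 times, so code length = 2.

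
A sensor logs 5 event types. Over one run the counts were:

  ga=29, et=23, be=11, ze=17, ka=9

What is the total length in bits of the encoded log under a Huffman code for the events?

Greedily combine the two least-frequent nodes:
ka(9) + be(11) → 20
ze(17) + 20 → 37
et(23) + ga(29) → 52
37 + 52 → 89
Each symbol's bit-cost is frequency × depth; summing gives 198 bits (equivalently 20 + 37 + 52 + 89).

198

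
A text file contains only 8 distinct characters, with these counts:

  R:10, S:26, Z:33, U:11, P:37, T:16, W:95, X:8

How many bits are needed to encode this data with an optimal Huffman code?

Merge the two smallest weights repeatedly:
merge X(8) and R(10): 18
merge U(11) and T(16): 27
merge 18 and S(26): 44
merge 27 and Z(33): 60
merge P(37) and 44: 81
merge 60 and 81: 141
merge W(95) and 141: 236
The encoded length is the sum of every internal node's weight: 18 + 27 + 44 + 60 + 81 + 141 + 236 = 607 bits.

607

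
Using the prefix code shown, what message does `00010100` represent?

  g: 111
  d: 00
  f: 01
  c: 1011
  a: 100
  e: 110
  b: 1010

dffd

Read left to right; each codeword is recognised as soon as it completes (prefix code):
  00→d | 01→f | 01→f | 00→d
Decoded message: dffd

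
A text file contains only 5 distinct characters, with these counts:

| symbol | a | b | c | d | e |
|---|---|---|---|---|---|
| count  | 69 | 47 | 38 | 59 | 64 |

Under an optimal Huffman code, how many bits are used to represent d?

2

Build the tree from the bottom:
combine c(38), b(47) → 85
combine d(59), e(64) → 123
combine a(69), 85 → 154
combine 123, 154 → 277
The subtree containing d is merged 2 times, so code length = 2.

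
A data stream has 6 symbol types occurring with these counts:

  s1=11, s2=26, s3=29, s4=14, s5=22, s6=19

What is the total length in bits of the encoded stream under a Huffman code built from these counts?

Build the Huffman tree bottom-up:
combine s1(11), s4(14) → 25
combine s6(19), s5(22) → 41
combine 25, s2(26) → 51
combine s3(29), 41 → 70
combine 51, 70 → 121
The encoded length is the sum of every internal node's weight: 25 + 41 + 51 + 70 + 121 = 308 bits.

308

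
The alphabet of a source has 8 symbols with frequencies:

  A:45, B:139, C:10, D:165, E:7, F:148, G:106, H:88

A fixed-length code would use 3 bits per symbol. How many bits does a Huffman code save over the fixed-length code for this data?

234

Fixed-length: 3 bits × 708 symbols = 2124 bits.
Huffman merges:
combine E(7), C(10) → 17
combine 17, A(45) → 62
combine 62, H(88) → 150
combine G(106), B(139) → 245
combine F(148), 150 → 298
combine D(165), 245 → 410
combine 298, 410 → 708
Huffman total = 17 + 62 + 150 + 245 + 298 + 410 + 708 = 1890 bits.
Saving = 2124 − 1890 = 234 bits.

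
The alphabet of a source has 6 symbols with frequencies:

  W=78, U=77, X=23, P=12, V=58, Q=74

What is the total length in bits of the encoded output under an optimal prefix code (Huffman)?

772

Merge the two smallest weights repeatedly:
merge P(12) and X(23): 35
merge 35 and V(58): 93
merge Q(74) and U(77): 151
merge W(78) and 93: 171
merge 151 and 171: 322
The encoded length is the sum of every internal node's weight: 35 + 93 + 151 + 171 + 322 = 772 bits.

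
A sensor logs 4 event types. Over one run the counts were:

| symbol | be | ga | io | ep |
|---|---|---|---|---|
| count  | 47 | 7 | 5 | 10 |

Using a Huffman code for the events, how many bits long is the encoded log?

Merge the two smallest weights repeatedly:
merge io(5) and ga(7): 12
merge ep(10) and 12: 22
merge 22 and be(47): 69
Total encoded bits = sum of merged weights = 12 + 22 + 69 = 103.

103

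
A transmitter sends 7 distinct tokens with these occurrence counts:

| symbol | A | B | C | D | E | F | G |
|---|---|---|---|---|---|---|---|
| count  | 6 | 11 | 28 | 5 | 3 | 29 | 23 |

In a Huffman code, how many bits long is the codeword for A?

Huffman merges, smallest pair first:
E(3) + D(5) → 8
A(6) + 8 → 14
B(11) + 14 → 25
G(23) + 25 → 48
C(28) + F(29) → 57
48 + 57 → 105
A's leaf is at depth 4, giving a 4-bit codeword.

4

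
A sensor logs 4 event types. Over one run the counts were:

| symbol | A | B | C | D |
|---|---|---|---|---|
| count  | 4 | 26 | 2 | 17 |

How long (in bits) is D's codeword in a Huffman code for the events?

2

Repeatedly merge the two smallest:
C(2) + A(4) → 6
6 + D(17) → 23
23 + B(26) → 49
The subtree containing D is merged 2 times, so code length = 2.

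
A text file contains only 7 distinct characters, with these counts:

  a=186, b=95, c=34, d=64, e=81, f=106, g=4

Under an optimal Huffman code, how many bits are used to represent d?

Build the tree from the bottom:
combine g(4), c(34) → 38
combine 38, d(64) → 102
combine e(81), b(95) → 176
combine 102, f(106) → 208
combine 176, a(186) → 362
combine 208, 362 → 570
The subtree containing d is merged 3 times, so code length = 3.

3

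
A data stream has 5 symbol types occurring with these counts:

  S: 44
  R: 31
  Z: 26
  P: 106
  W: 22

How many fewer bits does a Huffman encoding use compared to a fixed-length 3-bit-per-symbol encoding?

Fixed-length: 3 bits × 229 symbols = 687 bits.
Huffman merges:
W(22) + Z(26) → 48
R(31) + S(44) → 75
48 + 75 → 123
P(106) + 123 → 229
Huffman total = 48 + 75 + 123 + 229 = 475 bits.
Saving = 687 − 475 = 212 bits.

212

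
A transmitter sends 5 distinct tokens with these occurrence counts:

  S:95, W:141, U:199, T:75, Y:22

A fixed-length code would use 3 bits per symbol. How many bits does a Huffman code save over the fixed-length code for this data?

Fixed-length: 3 bits × 532 symbols = 1596 bits.
Huffman merges:
Y(22) + T(75) → 97
S(95) + 97 → 192
W(141) + 192 → 333
U(199) + 333 → 532
Huffman total = 97 + 192 + 333 + 532 = 1154 bits.
Saving = 1596 − 1154 = 442 bits.

442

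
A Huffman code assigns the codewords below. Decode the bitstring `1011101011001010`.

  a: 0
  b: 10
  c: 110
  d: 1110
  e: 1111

bdbcabb

Read left to right; each codeword is recognised as soon as it completes (prefix code):
  10→b | 1110→d | 10→b | 110→c | 0→a | 10→b | 10→b
Decoded message: bdbcabb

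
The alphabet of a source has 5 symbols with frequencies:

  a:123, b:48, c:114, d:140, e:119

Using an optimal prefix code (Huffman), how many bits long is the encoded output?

Merge the two smallest weights repeatedly:
merge b(48) and c(114): 162
merge e(119) and a(123): 242
merge d(140) and 162: 302
merge 242 and 302: 544
Total encoded bits = sum of merged weights = 162 + 242 + 302 + 544 = 1250.

1250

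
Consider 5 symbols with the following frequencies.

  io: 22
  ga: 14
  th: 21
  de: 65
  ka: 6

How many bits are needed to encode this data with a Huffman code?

Build the Huffman tree bottom-up:
merge ka(6) and ga(14): 20
merge 20 and th(21): 41
merge io(22) and 41: 63
merge 63 and de(65): 128
The encoded length is the sum of every internal node's weight: 20 + 41 + 63 + 128 = 252 bits.

252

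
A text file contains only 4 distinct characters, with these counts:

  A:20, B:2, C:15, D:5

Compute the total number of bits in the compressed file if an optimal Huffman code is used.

71

Build the Huffman tree bottom-up:
combine B(2), D(5) → 7
combine 7, C(15) → 22
combine A(20), 22 → 42
Each symbol's bit-cost is frequency × depth; summing gives 71 bits (equivalently 7 + 22 + 42).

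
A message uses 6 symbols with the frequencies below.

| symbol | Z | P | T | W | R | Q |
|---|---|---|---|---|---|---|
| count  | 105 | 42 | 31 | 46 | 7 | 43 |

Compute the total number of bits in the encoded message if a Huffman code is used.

650

Merge the two smallest weights repeatedly:
merge R(7) and T(31): 38
merge 38 and P(42): 80
merge Q(43) and W(46): 89
merge 80 and 89: 169
merge Z(105) and 169: 274
Each symbol's bit-cost is frequency × depth; summing gives 650 bits (equivalently 38 + 80 + 89 + 169 + 274).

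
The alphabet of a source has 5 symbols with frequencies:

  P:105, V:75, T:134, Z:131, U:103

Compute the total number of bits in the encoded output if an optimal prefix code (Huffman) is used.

Greedily combine the two least-frequent nodes:
merge V(75) and U(103): 178
merge P(105) and Z(131): 236
merge T(134) and 178: 312
merge 236 and 312: 548
The encoded length is the sum of every internal node's weight: 178 + 236 + 312 + 548 = 1274 bits.

1274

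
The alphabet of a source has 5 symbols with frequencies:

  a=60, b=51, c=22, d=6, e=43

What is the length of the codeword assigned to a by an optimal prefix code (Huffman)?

2

Build the tree from the bottom:
merge d(6) and c(22): 28
merge 28 and e(43): 71
merge b(51) and a(60): 111
merge 71 and 111: 182
a's leaf is at depth 2, giving a 2-bit codeword.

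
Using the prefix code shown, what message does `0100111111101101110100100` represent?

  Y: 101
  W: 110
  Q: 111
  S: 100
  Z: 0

Read left to right; each codeword is recognised as soon as it completes (prefix code):
  0→Z | 100→S | 111→Q | 111→Q | 101→Y | 101→Y | 110→W | 100→S | 100→S
Decoded message: ZSQQYYWSS

ZSQQYYWSS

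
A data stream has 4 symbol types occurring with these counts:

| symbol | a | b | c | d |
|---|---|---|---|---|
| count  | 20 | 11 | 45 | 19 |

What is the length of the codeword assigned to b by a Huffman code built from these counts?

Repeatedly merge the two smallest:
b(11) + d(19) → 30
a(20) + 30 → 50
c(45) + 50 → 95
b sits 3 levels below the root, so its codeword is 3 bits.

3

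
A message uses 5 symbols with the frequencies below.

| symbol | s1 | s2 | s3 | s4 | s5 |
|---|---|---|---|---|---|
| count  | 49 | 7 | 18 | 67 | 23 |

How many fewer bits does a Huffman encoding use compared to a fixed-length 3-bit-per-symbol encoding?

158

Fixed-length: 3 bits × 164 symbols = 492 bits.
Huffman merges:
merge s2(7) and s3(18): 25
merge s5(23) and 25: 48
merge 48 and s1(49): 97
merge s4(67) and 97: 164
Huffman total = 25 + 48 + 97 + 164 = 334 bits.
Saving = 492 − 334 = 158 bits.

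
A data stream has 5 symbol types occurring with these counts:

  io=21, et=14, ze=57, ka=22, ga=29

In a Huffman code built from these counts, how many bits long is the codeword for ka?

Build the tree from the bottom:
merge et(14) and io(21): 35
merge ka(22) and ga(29): 51
merge 35 and 51: 86
merge ze(57) and 86: 143
ka sits 3 levels below the root, so its codeword is 3 bits.

3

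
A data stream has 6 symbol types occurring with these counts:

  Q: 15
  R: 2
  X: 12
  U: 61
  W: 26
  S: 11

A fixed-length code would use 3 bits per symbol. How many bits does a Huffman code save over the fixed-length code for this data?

110

Fixed-length: 3 bits × 127 symbols = 381 bits.
Huffman merges:
merge R(2) and S(11): 13
merge X(12) and 13: 25
merge Q(15) and 25: 40
merge W(26) and 40: 66
merge U(61) and 66: 127
Huffman total = 13 + 25 + 40 + 66 + 127 = 271 bits.
Saving = 381 − 271 = 110 bits.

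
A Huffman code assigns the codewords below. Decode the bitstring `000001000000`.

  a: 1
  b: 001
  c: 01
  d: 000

dbdd

Read left to right; each codeword is recognised as soon as it completes (prefix code):
  000→d | 001→b | 000→d | 000→d
Decoded message: dbdd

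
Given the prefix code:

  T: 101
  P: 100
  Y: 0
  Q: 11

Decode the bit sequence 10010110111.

Read left to right; each codeword is recognised as soon as it completes (prefix code):
  100→P | 101→T | 101→T | 11→Q
Decoded message: PTTQ

PTTQ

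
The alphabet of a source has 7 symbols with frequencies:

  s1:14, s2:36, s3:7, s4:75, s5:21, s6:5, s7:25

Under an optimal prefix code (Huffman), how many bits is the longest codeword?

Merge the two lowest-weight nodes at each step:
combine s6(5), s3(7) → 12
combine 12, s1(14) → 26
combine s5(21), s7(25) → 46
combine 26, s2(36) → 62
combine 46, 62 → 108
combine s4(75), 108 → 183
The rarest symbols sit at the bottom; the longest codeword is 5 bits.

5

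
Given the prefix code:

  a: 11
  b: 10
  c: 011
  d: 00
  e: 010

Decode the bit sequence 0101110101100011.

eabbadc

Read left to right; each codeword is recognised as soon as it completes (prefix code):
  010→e | 11→a | 10→b | 10→b | 11→a | 00→d | 011→c
Decoded message: eabbadc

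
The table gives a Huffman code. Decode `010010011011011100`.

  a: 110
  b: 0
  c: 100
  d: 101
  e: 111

bccaaebb

Read left to right; each codeword is recognised as soon as it completes (prefix code):
  0→b | 100→c | 100→c | 110→a | 110→a | 111→e | 0→b | 0→b
Decoded message: bccaaebb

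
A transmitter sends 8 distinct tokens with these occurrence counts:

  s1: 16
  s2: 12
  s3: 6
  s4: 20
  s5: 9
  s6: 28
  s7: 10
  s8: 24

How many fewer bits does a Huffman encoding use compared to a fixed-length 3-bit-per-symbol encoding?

15

Fixed-length: 3 bits × 125 symbols = 375 bits.
Huffman merges:
merge s3(6) and s5(9): 15
merge s7(10) and s2(12): 22
merge 15 and s1(16): 31
merge s4(20) and 22: 42
merge s8(24) and s6(28): 52
merge 31 and 42: 73
merge 52 and 73: 125
Huffman total = 15 + 22 + 31 + 42 + 52 + 73 + 125 = 360 bits.
Saving = 375 − 360 = 15 bits.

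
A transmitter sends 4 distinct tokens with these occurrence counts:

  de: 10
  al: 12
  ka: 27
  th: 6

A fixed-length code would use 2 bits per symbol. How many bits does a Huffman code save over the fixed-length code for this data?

11

Fixed-length: 2 bits × 55 symbols = 110 bits.
Huffman merges:
merge th(6) and de(10): 16
merge al(12) and 16: 28
merge ka(27) and 28: 55
Huffman total = 16 + 28 + 55 = 99 bits.
Saving = 110 − 99 = 11 bits.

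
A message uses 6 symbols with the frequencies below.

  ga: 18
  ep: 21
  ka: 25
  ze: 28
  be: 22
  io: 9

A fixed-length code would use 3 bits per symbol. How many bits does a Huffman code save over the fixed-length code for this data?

53

Fixed-length: 3 bits × 123 symbols = 369 bits.
Huffman merges:
combine io(9), ga(18) → 27
combine ep(21), be(22) → 43
combine ka(25), 27 → 52
combine ze(28), 43 → 71
combine 52, 71 → 123
Huffman total = 27 + 43 + 52 + 71 + 123 = 316 bits.
Saving = 369 − 316 = 53 bits.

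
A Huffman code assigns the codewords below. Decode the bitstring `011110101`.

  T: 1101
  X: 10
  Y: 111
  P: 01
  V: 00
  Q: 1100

Read left to right; each codeword is recognised as soon as it completes (prefix code):
  01→P | 111→Y | 01→P | 01→P
Decoded message: PYPP

PYPP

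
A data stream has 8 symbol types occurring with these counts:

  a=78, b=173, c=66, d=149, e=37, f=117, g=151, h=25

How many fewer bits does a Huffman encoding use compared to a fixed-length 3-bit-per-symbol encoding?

Fixed-length: 3 bits × 796 symbols = 2388 bits.
Huffman merges:
merge h(25) and e(37): 62
merge 62 and c(66): 128
merge a(78) and f(117): 195
merge 128 and d(149): 277
merge g(151) and b(173): 324
merge 195 and 277: 472
merge 324 and 472: 796
Huffman total = 62 + 128 + 195 + 277 + 324 + 472 + 796 = 2254 bits.
Saving = 2388 − 2254 = 134 bits.

134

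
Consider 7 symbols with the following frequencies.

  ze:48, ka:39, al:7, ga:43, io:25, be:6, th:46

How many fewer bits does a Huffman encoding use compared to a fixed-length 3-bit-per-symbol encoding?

Fixed-length: 3 bits × 214 symbols = 642 bits.
Huffman merges:
merge be(6) and al(7): 13
merge 13 and io(25): 38
merge 38 and ka(39): 77
merge ga(43) and th(46): 89
merge ze(48) and 77: 125
merge 89 and 125: 214
Huffman total = 13 + 38 + 77 + 89 + 125 + 214 = 556 bits.
Saving = 642 − 556 = 86 bits.

86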